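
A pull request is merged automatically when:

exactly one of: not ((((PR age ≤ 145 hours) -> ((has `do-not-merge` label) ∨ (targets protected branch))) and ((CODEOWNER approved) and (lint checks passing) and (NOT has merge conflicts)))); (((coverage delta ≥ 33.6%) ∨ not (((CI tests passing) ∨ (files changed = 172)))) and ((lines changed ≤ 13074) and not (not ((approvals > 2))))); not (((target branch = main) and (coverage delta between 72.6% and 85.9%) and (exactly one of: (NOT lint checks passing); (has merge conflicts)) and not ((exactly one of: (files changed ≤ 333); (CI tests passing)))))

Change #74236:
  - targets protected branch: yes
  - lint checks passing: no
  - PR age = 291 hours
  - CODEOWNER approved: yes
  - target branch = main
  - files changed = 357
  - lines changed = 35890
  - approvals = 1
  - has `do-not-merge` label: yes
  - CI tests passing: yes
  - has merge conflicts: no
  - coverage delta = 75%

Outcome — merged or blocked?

Blocked

Atomic conditions:
  PR age ≤ 145 hours: 291 ≤ 145 is false
  has `do-not-merge` label: yes → true
  targets protected branch: yes → true
  CODEOWNER approved: yes → true
  lint checks passing: no → false
  NOT has merge conflicts: no → true
  coverage delta ≥ 33.6%: 75 ≥ 33.6 is true
  CI tests passing: yes → true
  files changed = 172: 357 == 172 is false
  lines changed ≤ 13074: 35890 ≤ 13074 is false
  approvals > 2: 1 > 2 is false
  target branch = main: main == main is true
  coverage delta between 72.6% and 85.9%: 75 in [72.6, 85.9] is true
  NOT lint checks passing: no → true
  has merge conflicts: no → false
  files changed ≤ 333: 357 ≤ 333 is false
Combine:
[1.1.1.2] true OR true = true
[1.1.1] false → true (antecedent false ⇒ implication holds) = true
[1.1.2] true AND false AND true = false
[1.1] true AND false = false
[1] NOT false = true
[2.1.2.1] true OR false = true
[2.1.2] NOT true = false
[2.1] true OR false = true
[2.2.2.1] NOT false = true
[2.2.2] NOT true = false
[2.2] false AND false = false
[2] true AND false = false
[3.1.3] exactly-one(true, false) = true
[3.1.4.1] exactly-one(false, true) = true
[3.1.4] NOT true = false
[3.1] true AND true AND true AND false = false
[3] NOT false = true
[root] exactly-one(true, false, true) = false
Overall: false → blocked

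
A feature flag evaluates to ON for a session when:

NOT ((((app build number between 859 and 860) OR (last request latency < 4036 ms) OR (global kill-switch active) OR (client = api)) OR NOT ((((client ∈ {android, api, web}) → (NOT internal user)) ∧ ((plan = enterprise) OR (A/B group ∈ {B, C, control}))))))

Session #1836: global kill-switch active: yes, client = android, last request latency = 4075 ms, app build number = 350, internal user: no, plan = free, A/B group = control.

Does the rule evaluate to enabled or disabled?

Disabled

Atomic conditions:
  app build number between 859 and 860: 350 in [859, 860] is false
  last request latency < 4036 ms: 4075 < 4036 is false
  global kill-switch active: yes → true
  client = api: android == api is false
  client ∈ {android, api, web}: android is in the set → true
  NOT internal user: no → true
  plan = enterprise: free == enterprise is false
  A/B group ∈ {B, C, control}: control is in the set → true
Combine:
[1.1] false OR false OR true OR false = true
[1.2.1.1] true → true = true
[1.2.1.2] false OR true = true
[1.2.1] true AND true = true
[1.2] NOT true = false
[1] true OR false = true
[root] NOT true = false
Overall: false → disabled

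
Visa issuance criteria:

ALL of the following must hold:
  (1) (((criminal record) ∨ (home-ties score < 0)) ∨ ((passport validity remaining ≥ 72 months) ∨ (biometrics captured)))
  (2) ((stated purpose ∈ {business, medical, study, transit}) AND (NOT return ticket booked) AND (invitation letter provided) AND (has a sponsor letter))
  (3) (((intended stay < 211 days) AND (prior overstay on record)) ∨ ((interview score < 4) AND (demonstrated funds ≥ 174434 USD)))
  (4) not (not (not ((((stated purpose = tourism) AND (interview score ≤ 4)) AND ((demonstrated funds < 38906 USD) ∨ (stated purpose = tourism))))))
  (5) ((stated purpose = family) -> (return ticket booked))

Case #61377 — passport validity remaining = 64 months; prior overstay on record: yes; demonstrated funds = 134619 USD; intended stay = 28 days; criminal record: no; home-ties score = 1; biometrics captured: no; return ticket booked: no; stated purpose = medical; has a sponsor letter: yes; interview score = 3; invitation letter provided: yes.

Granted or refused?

Refused

Atomic conditions:
  criminal record: no → false
  home-ties score < 0: 1 < 0 is false
  passport validity remaining ≥ 72 months: 64 ≥ 72 is false
  biometrics captured: no → false
  stated purpose ∈ {business, medical, study, transit}: medical is in the set → true
  NOT return ticket booked: no → true
  invitation letter provided: yes → true
  has a sponsor letter: yes → true
  intended stay < 211 days: 28 < 211 is true
  prior overstay on record: yes → true
  interview score < 4: 3 < 4 is true
  demonstrated funds ≥ 174434 USD: 134619 ≥ 174434 is false
  stated purpose = tourism: medical == tourism is false
  interview score ≤ 4: 3 ≤ 4 is true
  demonstrated funds < 38906 USD: 134619 < 38906 is false
  stated purpose = family: medical == family is false
  return ticket booked: no → false
Combine:
[1.1] false OR false = false
[1.2] false OR false = false
[1] false OR false = false
[2] true AND true AND true AND true = true
[3.1] true AND true = true
[3.2] true AND false = false
[3] true OR false = true
[4.1.1.1.1] false AND true = false
[4.1.1.1.2] false OR false = false
[4.1.1.1] false AND false = false
[4.1.1] NOT false = true
[4.1] NOT true = false
[4] NOT false = true
[5] false → false (antecedent false ⇒ implication holds) = true
[root] false AND true AND true AND true AND true = false
Overall: false → refused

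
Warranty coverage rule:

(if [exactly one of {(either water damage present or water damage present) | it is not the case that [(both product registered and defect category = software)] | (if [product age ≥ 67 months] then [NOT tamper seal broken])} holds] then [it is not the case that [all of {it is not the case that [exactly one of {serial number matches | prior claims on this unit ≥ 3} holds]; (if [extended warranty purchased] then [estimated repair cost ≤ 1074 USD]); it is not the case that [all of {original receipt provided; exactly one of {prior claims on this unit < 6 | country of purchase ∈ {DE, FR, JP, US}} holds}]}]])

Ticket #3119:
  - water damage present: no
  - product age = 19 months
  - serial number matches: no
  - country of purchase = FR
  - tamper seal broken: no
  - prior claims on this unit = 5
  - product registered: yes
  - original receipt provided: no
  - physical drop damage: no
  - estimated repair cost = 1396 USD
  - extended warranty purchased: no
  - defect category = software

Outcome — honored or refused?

Honored

Atomic conditions:
  water damage present: no → false
  product registered: yes → true
  defect category = software: software == software is true
  product age ≥ 67 months: 19 ≥ 67 is false
  NOT tamper seal broken: no → true
  serial number matches: no → false
  prior claims on this unit ≥ 3: 5 ≥ 3 is true
  extended warranty purchased: no → false
  estimated repair cost ≤ 1074 USD: 1396 ≤ 1074 is false
  original receipt provided: no → false
  prior claims on this unit < 6: 5 < 6 is true
  country of purchase ∈ {DE, FR, JP, US}: FR is in the set → true
Combine:
[1.1] false OR false = false
[1.2.1] true AND true = true
[1.2] NOT true = false
[1.3] false → true (antecedent false ⇒ implication holds) = true
[1] exactly-one(false, false, true) = true
[2.1.1.1] exactly-one(false, true) = true
[2.1.1] NOT true = false
[2.1.2] false → false (antecedent false ⇒ implication holds) = true
[2.1.3.1.2] exactly-one(true, true) = false
[2.1.3.1] false AND false = false
[2.1.3] NOT false = true
[2.1] false AND true AND true = false
[2] NOT false = true
[root] true → true = true
Overall: true → honored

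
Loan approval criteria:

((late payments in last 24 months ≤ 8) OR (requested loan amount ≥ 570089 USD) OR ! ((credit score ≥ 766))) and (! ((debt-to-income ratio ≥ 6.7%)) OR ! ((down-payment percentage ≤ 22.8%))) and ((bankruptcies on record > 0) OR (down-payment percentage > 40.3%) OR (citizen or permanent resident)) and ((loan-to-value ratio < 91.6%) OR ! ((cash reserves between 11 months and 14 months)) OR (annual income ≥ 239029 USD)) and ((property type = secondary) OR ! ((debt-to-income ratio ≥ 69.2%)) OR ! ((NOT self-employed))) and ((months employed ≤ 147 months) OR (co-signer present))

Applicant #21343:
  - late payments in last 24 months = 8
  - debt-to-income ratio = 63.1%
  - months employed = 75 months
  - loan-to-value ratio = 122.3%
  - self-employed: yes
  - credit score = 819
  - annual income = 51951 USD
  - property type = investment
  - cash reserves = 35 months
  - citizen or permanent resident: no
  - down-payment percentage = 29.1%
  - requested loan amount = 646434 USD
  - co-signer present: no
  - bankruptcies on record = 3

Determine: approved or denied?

Approved

Atomic conditions:
  late payments in last 24 months ≤ 8: 8 ≤ 8 is true
  requested loan amount ≥ 570089 USD: 646434 ≥ 570089 is true
  credit score ≥ 766: 819 ≥ 766 is true
  debt-to-income ratio ≥ 6.7%: 63.1 ≥ 6.7 is true
  down-payment percentage ≤ 22.8%: 29.1 ≤ 22.8 is false
  bankruptcies on record > 0: 3 > 0 is true
  down-payment percentage > 40.3%: 29.1 > 40.3 is false
  citizen or permanent resident: no → false
  loan-to-value ratio < 91.6%: 122.3 < 91.6 is false
  cash reserves between 11 months and 14 months: 35 in [11, 14] is false
  annual income ≥ 239029 USD: 51951 ≥ 239029 is false
  property type = secondary: investment == secondary is false
  debt-to-income ratio ≥ 69.2%: 63.1 ≥ 69.2 is false
  NOT self-employed: yes → false
  months employed ≤ 147 months: 75 ≤ 147 is true
  co-signer present: no → false
Combine:
[1.3] NOT true = false
[1] true OR true OR false = true
[2.1] NOT true = false
[2.2] NOT false = true
[2] false OR true = true
[3] true OR false OR false = true
[4.2] NOT false = true
[4] false OR true OR false = true
[5.2] NOT false = true
[5.3] NOT false = true
[5] false OR true OR true = true
[6] true OR false = true
[root] true AND true AND true AND true AND true AND true = true
Overall: true → approved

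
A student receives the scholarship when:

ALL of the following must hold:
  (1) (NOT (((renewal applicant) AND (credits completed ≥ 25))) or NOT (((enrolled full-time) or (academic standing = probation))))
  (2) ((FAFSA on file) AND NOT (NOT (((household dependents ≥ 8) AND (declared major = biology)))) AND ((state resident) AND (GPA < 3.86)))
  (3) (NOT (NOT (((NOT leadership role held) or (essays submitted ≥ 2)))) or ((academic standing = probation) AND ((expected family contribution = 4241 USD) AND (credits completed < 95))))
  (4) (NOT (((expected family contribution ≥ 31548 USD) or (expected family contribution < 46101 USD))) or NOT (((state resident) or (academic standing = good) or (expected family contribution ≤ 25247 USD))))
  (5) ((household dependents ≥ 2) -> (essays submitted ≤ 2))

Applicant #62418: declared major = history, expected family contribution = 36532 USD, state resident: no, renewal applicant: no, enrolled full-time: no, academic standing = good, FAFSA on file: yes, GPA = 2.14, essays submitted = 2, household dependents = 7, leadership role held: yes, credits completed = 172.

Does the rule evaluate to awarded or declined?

Atomic conditions:
  renewal applicant: no → false
  credits completed ≥ 25: 172 ≥ 25 is true
  enrolled full-time: no → false
  academic standing = probation: good == probation is false
  FAFSA on file: yes → true
  household dependents ≥ 8: 7 ≥ 8 is false
  declared major = biology: history == biology is false
  state resident: no → false
  GPA < 3.86: 2.14 < 3.86 is true
  NOT leadership role held: yes → false
  essays submitted ≥ 2: 2 ≥ 2 is true
  expected family contribution = 4241 USD: 36532 == 4241 is false
  credits completed < 95: 172 < 95 is false
  expected family contribution ≥ 31548 USD: 36532 ≥ 31548 is true
  expected family contribution < 46101 USD: 36532 < 46101 is true
  academic standing = good: good == good is true
  expected family contribution ≤ 25247 USD: 36532 ≤ 25247 is false
  household dependents ≥ 2: 7 ≥ 2 is true
  essays submitted ≤ 2: 2 ≤ 2 is true
Combine:
[1.1.1] false AND true = false
[1.1] NOT false = true
[1.2.1] false OR false = false
[1.2] NOT false = true
[1] true OR true = true
[2.2.1.1] false AND false = false
[2.2.1] NOT false = true
[2.2] NOT true = false
[2.3] false AND true = false
[2] true AND false AND false = false
[3.1.1.1] false OR true = true
[3.1.1] NOT true = false
[3.1] NOT false = true
[3.2.2] false AND false = false
[3.2] false AND false = false
[3] true OR false = true
[4.1.1] true OR true = true
[4.1] NOT true = false
[4.2.1] false OR true OR false = true
[4.2] NOT true = false
[4] false OR false = false
[5] true → true = true
[root] true AND false AND true AND false AND true = false
Overall: false → declined

Declined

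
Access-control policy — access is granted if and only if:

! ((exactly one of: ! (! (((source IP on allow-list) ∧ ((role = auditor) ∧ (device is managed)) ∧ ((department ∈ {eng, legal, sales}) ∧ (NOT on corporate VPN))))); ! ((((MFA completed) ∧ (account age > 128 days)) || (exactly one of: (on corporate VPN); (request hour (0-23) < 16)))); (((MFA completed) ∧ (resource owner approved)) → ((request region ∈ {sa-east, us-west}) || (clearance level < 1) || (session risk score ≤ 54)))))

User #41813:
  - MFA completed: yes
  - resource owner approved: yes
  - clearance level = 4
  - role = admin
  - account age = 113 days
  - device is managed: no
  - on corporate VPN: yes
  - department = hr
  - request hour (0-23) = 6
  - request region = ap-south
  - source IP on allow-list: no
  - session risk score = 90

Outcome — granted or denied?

Denied

Atomic conditions:
  source IP on allow-list: no → false
  role = auditor: admin == auditor is false
  device is managed: no → false
  department ∈ {eng, legal, sales}: hr is not in the set → false
  NOT on corporate VPN: yes → false
  MFA completed: yes → true
  account age > 128 days: 113 > 128 is false
  on corporate VPN: yes → true
  request hour (0-23) < 16: 6 < 16 is true
  resource owner approved: yes → true
  request region ∈ {sa-east, us-west}: ap-south is not in the set → false
  clearance level < 1: 4 < 1 is false
  session risk score ≤ 54: 90 ≤ 54 is false
Combine:
[1.1.1.1.2] false AND false = false
[1.1.1.1.3] false AND false = false
[1.1.1.1] false AND false AND false = false
[1.1.1] NOT false = true
[1.1] NOT true = false
[1.2.1.1] true AND false = false
[1.2.1.2] exactly-one(true, true) = false
[1.2.1] false OR false = false
[1.2] NOT false = true
[1.3.1] true AND true = true
[1.3.2] false OR false OR false = false
[1.3] true → false = false
[1] exactly-one(false, true, false) = true
[root] NOT true = false
Overall: false → denied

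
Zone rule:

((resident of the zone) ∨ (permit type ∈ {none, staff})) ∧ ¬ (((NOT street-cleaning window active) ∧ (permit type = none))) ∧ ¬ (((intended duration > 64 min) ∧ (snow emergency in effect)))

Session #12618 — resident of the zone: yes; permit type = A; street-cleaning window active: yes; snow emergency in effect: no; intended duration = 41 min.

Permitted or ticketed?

Permitted

Atomic conditions:
  resident of the zone: yes → true
  permit type ∈ {none, staff}: A is not in the set → false
  NOT street-cleaning window active: yes → false
  permit type = none: A == none is false
  intended duration > 64 min: 41 > 64 is false
  snow emergency in effect: no → false
Combine:
[1] true OR false = true
[2.1] false AND false = false
[2] NOT false = true
[3.1] false AND false = false
[3] NOT false = true
[root] true AND true AND true = true
Overall: true → permitted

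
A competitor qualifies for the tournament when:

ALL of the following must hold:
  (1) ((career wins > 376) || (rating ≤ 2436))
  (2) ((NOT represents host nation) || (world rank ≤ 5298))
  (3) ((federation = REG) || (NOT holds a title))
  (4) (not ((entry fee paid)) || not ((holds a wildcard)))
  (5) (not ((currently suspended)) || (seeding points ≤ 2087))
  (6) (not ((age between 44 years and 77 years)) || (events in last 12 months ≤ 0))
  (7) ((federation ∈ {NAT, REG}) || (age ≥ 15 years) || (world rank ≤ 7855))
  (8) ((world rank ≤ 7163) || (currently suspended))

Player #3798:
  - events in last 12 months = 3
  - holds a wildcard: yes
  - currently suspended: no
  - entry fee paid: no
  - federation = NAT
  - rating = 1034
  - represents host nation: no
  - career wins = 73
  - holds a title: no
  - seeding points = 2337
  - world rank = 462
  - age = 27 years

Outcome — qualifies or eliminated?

Atomic conditions:
  career wins > 376: 73 > 376 is false
  rating ≤ 2436: 1034 ≤ 2436 is true
  NOT represents host nation: no → true
  world rank ≤ 5298: 462 ≤ 5298 is true
  federation = REG: NAT == REG is false
  NOT holds a title: no → true
  entry fee paid: no → false
  holds a wildcard: yes → true
  currently suspended: no → false
  seeding points ≤ 2087: 2337 ≤ 2087 is false
  age between 44 years and 77 years: 27 in [44, 77] is false
  events in last 12 months ≤ 0: 3 ≤ 0 is false
  federation ∈ {NAT, REG}: NAT is in the set → true
  age ≥ 15 years: 27 ≥ 15 is true
  world rank ≤ 7855: 462 ≤ 7855 is true
  world rank ≤ 7163: 462 ≤ 7163 is true
Combine:
[1] false OR true = true
[2] true OR true = true
[3] false OR true = true
[4.1] NOT false = true
[4.2] NOT true = false
[4] true OR false = true
[5.1] NOT false = true
[5] true OR false = true
[6.1] NOT false = true
[6] true OR false = true
[7] true OR true OR true = true
[8] true OR false = true
[root] true AND true AND true AND true AND true AND true AND true AND true = true
Overall: true → qualifies

Qualifies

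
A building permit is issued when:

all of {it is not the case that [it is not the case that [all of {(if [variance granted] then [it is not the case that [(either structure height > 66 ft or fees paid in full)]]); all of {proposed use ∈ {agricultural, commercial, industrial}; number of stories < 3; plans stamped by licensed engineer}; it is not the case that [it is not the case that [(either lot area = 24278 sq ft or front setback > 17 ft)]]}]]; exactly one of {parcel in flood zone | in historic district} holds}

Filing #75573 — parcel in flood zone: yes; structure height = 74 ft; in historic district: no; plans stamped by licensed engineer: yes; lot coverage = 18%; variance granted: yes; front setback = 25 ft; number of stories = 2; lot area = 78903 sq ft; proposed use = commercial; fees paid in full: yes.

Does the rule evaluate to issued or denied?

Atomic conditions:
  variance granted: yes → true
  structure height > 66 ft: 74 > 66 is true
  fees paid in full: yes → true
  proposed use ∈ {agricultural, commercial, industrial}: commercial is in the set → true
  number of stories < 3: 2 < 3 is true
  plans stamped by licensed engineer: yes → true
  lot area = 24278 sq ft: 78903 == 24278 is false
  front setback > 17 ft: 25 > 17 is true
  parcel in flood zone: yes → true
  in historic district: no → false
Combine:
[1.1.1.1.2.1] true OR true = true
[1.1.1.1.2] NOT true = false
[1.1.1.1] true → false = false
[1.1.1.2] true AND true AND true = true
[1.1.1.3.1.1] false OR true = true
[1.1.1.3.1] NOT true = false
[1.1.1.3] NOT false = true
[1.1.1] false AND true AND true = false
[1.1] NOT false = true
[1] NOT true = false
[2] exactly-one(true, false) = true
[root] false AND true = false
Overall: false → denied

Denied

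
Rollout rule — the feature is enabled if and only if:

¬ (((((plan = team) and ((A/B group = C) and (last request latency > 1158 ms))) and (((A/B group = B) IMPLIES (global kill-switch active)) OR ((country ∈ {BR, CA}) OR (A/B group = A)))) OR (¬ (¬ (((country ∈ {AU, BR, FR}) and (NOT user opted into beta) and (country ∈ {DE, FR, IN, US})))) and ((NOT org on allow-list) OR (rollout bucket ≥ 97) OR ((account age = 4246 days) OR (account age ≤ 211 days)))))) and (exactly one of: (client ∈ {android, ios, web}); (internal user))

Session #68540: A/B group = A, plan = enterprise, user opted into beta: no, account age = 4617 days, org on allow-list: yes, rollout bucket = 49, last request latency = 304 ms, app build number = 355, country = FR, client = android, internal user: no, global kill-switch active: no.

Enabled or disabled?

Enabled

Atomic conditions:
  plan = team: enterprise == team is false
  A/B group = C: A == C is false
  last request latency > 1158 ms: 304 > 1158 is false
  A/B group = B: A == B is false
  global kill-switch active: no → false
  country ∈ {BR, CA}: FR is not in the set → false
  A/B group = A: A == A is true
  country ∈ {AU, BR, FR}: FR is in the set → true
  NOT user opted into beta: no → true
  country ∈ {DE, FR, IN, US}: FR is in the set → true
  NOT org on allow-list: yes → false
  rollout bucket ≥ 97: 49 ≥ 97 is false
  account age = 4246 days: 4617 == 4246 is false
  account age ≤ 211 days: 4617 ≤ 211 is false
  client ∈ {android, ios, web}: android is in the set → true
  internal user: no → false
Combine:
[1.1.1.1.2] false AND false = false
[1.1.1.1] false AND false = false
[1.1.1.2.1] false → false (antecedent false ⇒ implication holds) = true
[1.1.1.2.2] false OR true = true
[1.1.1.2] true OR true = true
[1.1.1] false AND true = false
[1.1.2.1.1.1] true AND true AND true = true
[1.1.2.1.1] NOT true = false
[1.1.2.1] NOT false = true
[1.1.2.2.3] false OR false = false
[1.1.2.2] false OR false OR false = false
[1.1.2] true AND false = false
[1.1] false OR false = false
[1] NOT false = true
[2] exactly-one(true, false) = true
[root] true AND true = true
Overall: true → enabled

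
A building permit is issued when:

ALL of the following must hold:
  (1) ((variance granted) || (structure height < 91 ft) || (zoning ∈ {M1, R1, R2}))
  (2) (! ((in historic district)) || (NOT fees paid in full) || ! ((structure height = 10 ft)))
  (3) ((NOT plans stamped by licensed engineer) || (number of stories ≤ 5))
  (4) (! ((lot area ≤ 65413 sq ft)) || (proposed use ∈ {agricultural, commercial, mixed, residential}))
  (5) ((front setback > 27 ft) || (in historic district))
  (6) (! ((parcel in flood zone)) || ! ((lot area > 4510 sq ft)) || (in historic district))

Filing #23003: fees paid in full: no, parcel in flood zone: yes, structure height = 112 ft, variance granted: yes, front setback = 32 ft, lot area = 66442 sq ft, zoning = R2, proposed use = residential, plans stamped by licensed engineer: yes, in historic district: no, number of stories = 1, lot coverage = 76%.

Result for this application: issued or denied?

Atomic conditions:
  variance granted: yes → true
  structure height < 91 ft: 112 < 91 is false
  zoning ∈ {M1, R1, R2}: R2 is in the set → true
  in historic district: no → false
  NOT fees paid in full: no → true
  structure height = 10 ft: 112 == 10 is false
  NOT plans stamped by licensed engineer: yes → false
  number of stories ≤ 5: 1 ≤ 5 is true
  lot area ≤ 65413 sq ft: 66442 ≤ 65413 is false
  proposed use ∈ {agricultural, commercial, mixed, residential}: residential is in the set → true
  front setback > 27 ft: 32 > 27 is true
  parcel in flood zone: yes → true
  lot area > 4510 sq ft: 66442 > 4510 is true
Combine:
[1] true OR false OR true = true
[2.1] NOT false = true
[2.3] NOT false = true
[2] true OR true OR true = true
[3] false OR true = true
[4.1] NOT false = true
[4] true OR true = true
[5] true OR false = true
[6.1] NOT true = false
[6.2] NOT true = false
[6] false OR false OR false = false
[root] true AND true AND true AND true AND true AND false = false
Overall: false → denied

Denied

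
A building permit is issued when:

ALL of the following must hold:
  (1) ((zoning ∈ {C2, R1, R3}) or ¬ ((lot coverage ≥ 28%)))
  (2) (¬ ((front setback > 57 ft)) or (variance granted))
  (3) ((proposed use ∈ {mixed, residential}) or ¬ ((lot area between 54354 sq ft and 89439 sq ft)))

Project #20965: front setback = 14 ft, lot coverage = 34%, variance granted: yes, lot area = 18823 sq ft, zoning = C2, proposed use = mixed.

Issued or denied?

Issued

Atomic conditions:
  zoning ∈ {C2, R1, R3}: C2 is in the set → true
  lot coverage ≥ 28%: 34 ≥ 28 is true
  front setback > 57 ft: 14 > 57 is false
  variance granted: yes → true
  proposed use ∈ {mixed, residential}: mixed is in the set → true
  lot area between 54354 sq ft and 89439 sq ft: 18823 in [54354, 89439] is false
Combine:
[1.2] NOT true = false
[1] true OR false = true
[2.1] NOT false = true
[2] true OR true = true
[3.2] NOT false = true
[3] true OR true = true
[root] true AND true AND true = true
Overall: true → issued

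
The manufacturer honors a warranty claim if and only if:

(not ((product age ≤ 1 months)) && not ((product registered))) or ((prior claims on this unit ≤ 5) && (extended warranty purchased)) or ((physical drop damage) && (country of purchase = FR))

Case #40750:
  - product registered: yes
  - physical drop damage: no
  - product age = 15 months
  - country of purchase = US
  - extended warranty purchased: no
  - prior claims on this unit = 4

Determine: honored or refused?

Refused

Atomic conditions:
  product age ≤ 1 months: 15 ≤ 1 is false
  product registered: yes → true
  prior claims on this unit ≤ 5: 4 ≤ 5 is true
  extended warranty purchased: no → false
  physical drop damage: no → false
  country of purchase = FR: US == FR is false
Combine:
[1.1] NOT false = true
[1.2] NOT true = false
[1] true AND false = false
[2] true AND false = false
[3] false AND false = false
[root] false OR false OR false = false
Overall: false → refused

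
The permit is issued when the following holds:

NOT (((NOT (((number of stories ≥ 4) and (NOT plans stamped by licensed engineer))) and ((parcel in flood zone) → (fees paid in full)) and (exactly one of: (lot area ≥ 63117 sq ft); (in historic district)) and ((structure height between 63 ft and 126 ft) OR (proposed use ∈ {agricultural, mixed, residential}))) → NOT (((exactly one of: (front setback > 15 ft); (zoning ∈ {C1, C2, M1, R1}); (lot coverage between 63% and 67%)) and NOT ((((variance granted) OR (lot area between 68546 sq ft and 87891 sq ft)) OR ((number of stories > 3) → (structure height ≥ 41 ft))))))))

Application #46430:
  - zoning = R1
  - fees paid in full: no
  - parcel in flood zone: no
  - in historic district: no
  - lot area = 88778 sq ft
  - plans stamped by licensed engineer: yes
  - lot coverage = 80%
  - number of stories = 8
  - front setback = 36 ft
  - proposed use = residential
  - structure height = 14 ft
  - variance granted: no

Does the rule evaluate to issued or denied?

Atomic conditions:
  number of stories ≥ 4: 8 ≥ 4 is true
  NOT plans stamped by licensed engineer: yes → false
  parcel in flood zone: no → false
  fees paid in full: no → false
  lot area ≥ 63117 sq ft: 88778 ≥ 63117 is true
  in historic district: no → false
  structure height between 63 ft and 126 ft: 14 in [63, 126] is false
  proposed use ∈ {agricultural, mixed, residential}: residential is in the set → true
  front setback > 15 ft: 36 > 15 is true
  zoning ∈ {C1, C2, M1, R1}: R1 is in the set → true
  lot coverage between 63% and 67%: 80 in [63, 67] is false
  variance granted: no → false
  lot area between 68546 sq ft and 87891 sq ft: 88778 in [68546, 87891] is false
  number of stories > 3: 8 > 3 is true
  structure height ≥ 41 ft: 14 ≥ 41 is false
Combine:
[1.1.1.1] true AND false = false
[1.1.1] NOT false = true
[1.1.2] false → false (antecedent false ⇒ implication holds) = true
[1.1.3] exactly-one(true, false) = true
[1.1.4] false OR true = true
[1.1] true AND true AND true AND true = true
[1.2.1.1] exactly-one(true, true, false) = false
[1.2.1.2.1.1] false OR false = false
[1.2.1.2.1.2] true → false = false
[1.2.1.2.1] false OR false = false
[1.2.1.2] NOT false = true
[1.2.1] false AND true = false
[1.2] NOT false = true
[1] true → true = true
[root] NOT true = false
Overall: false → denied

Denied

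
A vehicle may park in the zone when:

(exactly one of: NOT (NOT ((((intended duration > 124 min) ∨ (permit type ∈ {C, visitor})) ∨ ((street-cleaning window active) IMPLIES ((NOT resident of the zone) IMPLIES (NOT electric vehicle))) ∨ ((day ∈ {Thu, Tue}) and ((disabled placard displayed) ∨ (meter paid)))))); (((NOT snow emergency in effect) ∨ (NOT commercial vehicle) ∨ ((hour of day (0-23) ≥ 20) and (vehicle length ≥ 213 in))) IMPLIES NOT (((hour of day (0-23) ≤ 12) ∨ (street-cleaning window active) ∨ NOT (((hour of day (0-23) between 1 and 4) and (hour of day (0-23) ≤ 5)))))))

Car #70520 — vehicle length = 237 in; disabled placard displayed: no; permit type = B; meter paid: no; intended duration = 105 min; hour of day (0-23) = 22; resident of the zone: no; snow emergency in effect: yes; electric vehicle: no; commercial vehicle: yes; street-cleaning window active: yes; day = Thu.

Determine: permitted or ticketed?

Permitted

Atomic conditions:
  intended duration > 124 min: 105 > 124 is false
  permit type ∈ {C, visitor}: B is not in the set → false
  street-cleaning window active: yes → true
  NOT resident of the zone: no → true
  NOT electric vehicle: no → true
  day ∈ {Thu, Tue}: Thu is in the set → true
  disabled placard displayed: no → false
  meter paid: no → false
  NOT snow emergency in effect: yes → false
  NOT commercial vehicle: yes → false
  hour of day (0-23) ≥ 20: 22 ≥ 20 is true
  vehicle length ≥ 213 in: 237 ≥ 213 is true
  hour of day (0-23) ≤ 12: 22 ≤ 12 is false
  hour of day (0-23) between 1 and 4: 22 in [1, 4] is false
  hour of day (0-23) ≤ 5: 22 ≤ 5 is false
Combine:
[1.1.1.1] false OR false = false
[1.1.1.2.2] true → true = true
[1.1.1.2] true → true = true
[1.1.1.3.2] false OR false = false
[1.1.1.3] true AND false = false
[1.1.1] false OR true OR false = true
[1.1] NOT true = false
[1] NOT false = true
[2.1.3] true AND true = true
[2.1] false OR false OR true = true
[2.2.1.3.1] false AND false = false
[2.2.1.3] NOT false = true
[2.2.1] false OR true OR true = true
[2.2] NOT true = false
[2] true → false = false
[root] exactly-one(true, false) = true
Overall: true → permitted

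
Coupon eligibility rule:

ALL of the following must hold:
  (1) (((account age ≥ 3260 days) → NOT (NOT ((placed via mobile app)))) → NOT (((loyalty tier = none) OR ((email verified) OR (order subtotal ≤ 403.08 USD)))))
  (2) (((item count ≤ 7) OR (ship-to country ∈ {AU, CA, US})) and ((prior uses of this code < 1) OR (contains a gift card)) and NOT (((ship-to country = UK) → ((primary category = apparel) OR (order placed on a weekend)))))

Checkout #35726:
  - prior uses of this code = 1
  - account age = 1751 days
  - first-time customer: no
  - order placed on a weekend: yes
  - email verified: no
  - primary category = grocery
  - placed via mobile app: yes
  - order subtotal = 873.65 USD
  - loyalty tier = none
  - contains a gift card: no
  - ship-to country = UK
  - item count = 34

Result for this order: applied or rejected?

Atomic conditions:
  account age ≥ 3260 days: 1751 ≥ 3260 is false
  placed via mobile app: yes → true
  loyalty tier = none: none == none is true
  email verified: no → false
  order subtotal ≤ 403.08 USD: 873.65 ≤ 403.08 is false
  item count ≤ 7: 34 ≤ 7 is false
  ship-to country ∈ {AU, CA, US}: UK is not in the set → false
  prior uses of this code < 1: 1 < 1 is false
  contains a gift card: no → false
  ship-to country = UK: UK == UK is true
  primary category = apparel: grocery == apparel is false
  order placed on a weekend: yes → true
Combine:
[1.1.2.1] NOT true = false
[1.1.2] NOT false = true
[1.1] false → true (antecedent false ⇒ implication holds) = true
[1.2.1.2] false OR false = false
[1.2.1] true OR false = true
[1.2] NOT true = false
[1] true → false = false
[2.1] false OR false = false
[2.2] false OR false = false
[2.3.1.2] false OR true = true
[2.3.1] true → true = true
[2.3] NOT true = false
[2] false AND false AND false = false
[root] false AND false = false
Overall: false → rejected

Rejected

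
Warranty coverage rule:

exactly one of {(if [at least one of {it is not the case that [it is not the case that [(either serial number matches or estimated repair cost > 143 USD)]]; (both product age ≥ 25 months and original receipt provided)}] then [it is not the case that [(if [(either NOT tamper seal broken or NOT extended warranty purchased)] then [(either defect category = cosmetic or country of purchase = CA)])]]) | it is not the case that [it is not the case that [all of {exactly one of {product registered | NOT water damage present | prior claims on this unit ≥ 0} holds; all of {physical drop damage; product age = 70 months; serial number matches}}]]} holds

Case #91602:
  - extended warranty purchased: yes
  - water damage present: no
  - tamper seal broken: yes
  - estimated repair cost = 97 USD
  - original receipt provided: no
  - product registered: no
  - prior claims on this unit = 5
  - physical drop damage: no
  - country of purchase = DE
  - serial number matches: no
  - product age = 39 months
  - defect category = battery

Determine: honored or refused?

Atomic conditions:
  serial number matches: no → false
  estimated repair cost > 143 USD: 97 > 143 is false
  product age ≥ 25 months: 39 ≥ 25 is true
  original receipt provided: no → false
  NOT tamper seal broken: yes → false
  NOT extended warranty purchased: yes → false
  defect category = cosmetic: battery == cosmetic is false
  country of purchase = CA: DE == CA is false
  product registered: no → false
  NOT water damage present: no → true
  prior claims on this unit ≥ 0: 5 ≥ 0 is true
  physical drop damage: no → false
  product age = 70 months: 39 == 70 is false
Combine:
[1.1.1.1.1] false OR false = false
[1.1.1.1] NOT false = true
[1.1.1] NOT true = false
[1.1.2] true AND false = false
[1.1] false OR false = false
[1.2.1.1] false OR false = false
[1.2.1.2] false OR false = false
[1.2.1] false → false (antecedent false ⇒ implication holds) = true
[1.2] NOT true = false
[1] false → false (antecedent false ⇒ implication holds) = true
[2.1.1.1] exactly-one(false, true, true) = false
[2.1.1.2] false AND false AND false = false
[2.1.1] false AND false = false
[2.1] NOT false = true
[2] NOT true = false
[root] exactly-one(true, false) = true
Overall: true → honored

Honored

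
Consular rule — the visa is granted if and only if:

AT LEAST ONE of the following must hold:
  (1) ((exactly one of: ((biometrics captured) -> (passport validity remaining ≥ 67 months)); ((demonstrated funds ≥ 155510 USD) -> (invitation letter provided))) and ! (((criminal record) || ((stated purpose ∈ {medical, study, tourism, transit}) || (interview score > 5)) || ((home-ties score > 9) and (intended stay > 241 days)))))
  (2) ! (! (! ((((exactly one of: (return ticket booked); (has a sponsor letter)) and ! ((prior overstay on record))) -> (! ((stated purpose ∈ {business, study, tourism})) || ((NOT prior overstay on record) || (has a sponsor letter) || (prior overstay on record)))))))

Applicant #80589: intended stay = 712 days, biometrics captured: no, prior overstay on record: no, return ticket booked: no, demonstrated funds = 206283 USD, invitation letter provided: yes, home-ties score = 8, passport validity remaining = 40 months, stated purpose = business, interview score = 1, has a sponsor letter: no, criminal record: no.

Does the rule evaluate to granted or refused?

Refused

Atomic conditions:
  biometrics captured: no → false
  passport validity remaining ≥ 67 months: 40 ≥ 67 is false
  demonstrated funds ≥ 155510 USD: 206283 ≥ 155510 is true
  invitation letter provided: yes → true
  criminal record: no → false
  stated purpose ∈ {medical, study, tourism, transit}: business is not in the set → false
  interview score > 5: 1 > 5 is false
  home-ties score > 9: 8 > 9 is false
  intended stay > 241 days: 712 > 241 is true
  return ticket booked: no → false
  has a sponsor letter: no → false
  prior overstay on record: no → false
  stated purpose ∈ {business, study, tourism}: business is in the set → true
  NOT prior overstay on record: no → true
Combine:
[1.1.1] false → false (antecedent false ⇒ implication holds) = true
[1.1.2] true → true = true
[1.1] exactly-one(true, true) = false
[1.2.1.2] false OR false = false
[1.2.1.3] false AND true = false
[1.2.1] false OR false OR false = false
[1.2] NOT false = true
[1] false AND true = false
[2.1.1.1.1.1] exactly-one(false, false) = false
[2.1.1.1.1.2] NOT false = true
[2.1.1.1.1] false AND true = false
[2.1.1.1.2.1] NOT true = false
[2.1.1.1.2.2] true OR false OR false = true
[2.1.1.1.2] false OR true = true
[2.1.1.1] false → true (antecedent false ⇒ implication holds) = true
[2.1.1] NOT true = false
[2.1] NOT false = true
[2] NOT true = false
[root] false OR false = false
Overall: false → refused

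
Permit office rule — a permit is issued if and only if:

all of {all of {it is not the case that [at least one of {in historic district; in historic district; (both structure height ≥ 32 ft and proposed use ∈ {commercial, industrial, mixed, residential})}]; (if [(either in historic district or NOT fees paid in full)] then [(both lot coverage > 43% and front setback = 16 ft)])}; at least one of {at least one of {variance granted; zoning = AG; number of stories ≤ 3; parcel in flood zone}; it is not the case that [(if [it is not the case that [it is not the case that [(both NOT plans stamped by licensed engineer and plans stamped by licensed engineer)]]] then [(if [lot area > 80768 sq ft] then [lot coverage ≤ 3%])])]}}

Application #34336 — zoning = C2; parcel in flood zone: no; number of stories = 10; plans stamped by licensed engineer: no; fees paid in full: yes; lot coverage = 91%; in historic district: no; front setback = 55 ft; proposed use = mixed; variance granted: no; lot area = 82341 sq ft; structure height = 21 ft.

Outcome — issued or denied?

Denied

Atomic conditions:
  in historic district: no → false
  structure height ≥ 32 ft: 21 ≥ 32 is false
  proposed use ∈ {commercial, industrial, mixed, residential}: mixed is in the set → true
  NOT fees paid in full: yes → false
  lot coverage > 43%: 91 > 43 is true
  front setback = 16 ft: 55 == 16 is false
  variance granted: no → false
  zoning = AG: C2 == AG is false
  number of stories ≤ 3: 10 ≤ 3 is false
  parcel in flood zone: no → false
  NOT plans stamped by licensed engineer: no → true
  plans stamped by licensed engineer: no → false
  lot area > 80768 sq ft: 82341 > 80768 is true
  lot coverage ≤ 3%: 91 ≤ 3 is false
Combine:
[1.1.1.3] false AND true = false
[1.1.1] false OR false OR false = false
[1.1] NOT false = true
[1.2.1] false OR false = false
[1.2.2] true AND false = false
[1.2] false → false (antecedent false ⇒ implication holds) = true
[1] true AND true = true
[2.1] false OR false OR false OR false = false
[2.2.1.1.1.1] true AND false = false
[2.2.1.1.1] NOT false = true
[2.2.1.1] NOT true = false
[2.2.1.2] true → false = false
[2.2.1] false → false (antecedent false ⇒ implication holds) = true
[2.2] NOT true = false
[2] false OR false = false
[root] true AND false = false
Overall: false → denied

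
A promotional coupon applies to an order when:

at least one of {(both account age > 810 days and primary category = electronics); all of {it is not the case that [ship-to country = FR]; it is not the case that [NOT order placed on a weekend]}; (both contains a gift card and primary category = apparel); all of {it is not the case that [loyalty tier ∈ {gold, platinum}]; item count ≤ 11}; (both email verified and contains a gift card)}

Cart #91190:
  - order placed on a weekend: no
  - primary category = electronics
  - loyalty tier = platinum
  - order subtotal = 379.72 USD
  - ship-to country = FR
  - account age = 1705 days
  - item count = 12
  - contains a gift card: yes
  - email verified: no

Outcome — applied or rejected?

Atomic conditions:
  account age > 810 days: 1705 > 810 is true
  primary category = electronics: electronics == electronics is true
  ship-to country = FR: FR == FR is true
  NOT order placed on a weekend: no → true
  contains a gift card: yes → true
  primary category = apparel: electronics == apparel is false
  loyalty tier ∈ {gold, platinum}: platinum is in the set → true
  item count ≤ 11: 12 ≤ 11 is false
  email verified: no → false
Combine:
[1] true AND true = true
[2.1] NOT true = false
[2.2] NOT true = false
[2] false AND false = false
[3] true AND false = false
[4.1] NOT true = false
[4] false AND false = false
[5] false AND true = false
[root] true OR false OR false OR false OR false = true
Overall: true → applied

Applied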